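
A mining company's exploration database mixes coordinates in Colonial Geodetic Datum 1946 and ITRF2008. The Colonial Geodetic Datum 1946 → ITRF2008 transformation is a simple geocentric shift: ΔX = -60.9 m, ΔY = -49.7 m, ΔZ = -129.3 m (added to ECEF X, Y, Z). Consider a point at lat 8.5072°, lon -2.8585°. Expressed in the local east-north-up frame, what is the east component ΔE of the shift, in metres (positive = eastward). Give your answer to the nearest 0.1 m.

ΔE = -52.7 m

At φ = 8.5072°, λ = -2.8585°: sin φ = 0.147934, cos φ = 0.988997, sin λ = -0.049870, cos λ = 0.998756.
ΔE = −sin λ·ΔX + cos λ·ΔY = −(-0.049870)·(-60.9) + (0.998756)·(-49.7) = -52.68 m.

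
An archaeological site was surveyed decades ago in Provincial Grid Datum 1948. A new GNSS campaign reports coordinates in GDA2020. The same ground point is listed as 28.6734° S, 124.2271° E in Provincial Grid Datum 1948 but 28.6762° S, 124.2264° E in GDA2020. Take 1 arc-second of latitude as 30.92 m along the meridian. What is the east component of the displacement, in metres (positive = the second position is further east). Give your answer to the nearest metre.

Δφ = -28.6762° − -28.6734° = -0.0028°; Δλ = 124.2264° − 124.2271° = -0.0007°.
1° of latitude = 3600 × 30.92 = 111312 m.
ΔN = Δφ × 111312 = -311.7 m; ΔE = Δλ × 111312 × cos(-28.6734°) = -0.0007 × 111312 × 0.877369 = -68.4 m.

ΔE = -68 m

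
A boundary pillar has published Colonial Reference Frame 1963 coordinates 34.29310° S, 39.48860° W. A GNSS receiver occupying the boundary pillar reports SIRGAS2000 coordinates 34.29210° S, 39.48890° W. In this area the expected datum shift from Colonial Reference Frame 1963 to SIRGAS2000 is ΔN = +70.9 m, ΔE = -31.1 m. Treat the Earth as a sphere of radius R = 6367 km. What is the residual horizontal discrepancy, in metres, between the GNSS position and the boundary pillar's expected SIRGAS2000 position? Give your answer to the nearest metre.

40 m

Observed coordinate differences: Δφ = +0.00100°, Δλ = -0.00030°.
Converting to metres (1° lat = 111125 m, cos φ = 0.826166): observed ΔN = 111.1 m, observed ΔE = -27.5 m.
Subtracting the expected shift leaves a residual of 111.1 − (70.9) = 40.2 m north and -27.5 − (-31.1) = 3.6 m east.
Residual distance = √(40.2² + 3.6²) = 40.4 m.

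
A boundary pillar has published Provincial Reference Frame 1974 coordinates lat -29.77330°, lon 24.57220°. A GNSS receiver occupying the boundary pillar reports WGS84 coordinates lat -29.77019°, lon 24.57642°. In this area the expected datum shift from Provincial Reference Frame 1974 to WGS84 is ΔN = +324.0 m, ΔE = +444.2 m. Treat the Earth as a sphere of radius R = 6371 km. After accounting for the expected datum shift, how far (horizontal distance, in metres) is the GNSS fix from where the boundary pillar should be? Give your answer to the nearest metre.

43 m

Observed coordinate differences: Δφ = +0.00311°, Δλ = +0.00422°.
Converting to metres (1° lat = 111195 m, cos φ = 0.867997): observed ΔN = 345.8 m, observed ΔE = 407.3 m.
Subtracting the expected shift leaves a residual of 345.8 − (324.0) = 21.8 m north and 407.3 − (444.2) = -36.9 m east.
Residual distance = √(21.8² + (-36.9)²) = 42.9 m.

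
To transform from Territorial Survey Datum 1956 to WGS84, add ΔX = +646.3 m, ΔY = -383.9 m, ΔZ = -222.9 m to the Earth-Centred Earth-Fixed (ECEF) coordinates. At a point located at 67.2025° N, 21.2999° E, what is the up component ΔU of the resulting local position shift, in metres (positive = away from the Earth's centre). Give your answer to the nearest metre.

ΔU = -26 m

At φ = 67.2025°, λ = 21.2999°: sin φ = 0.921880, cos φ = 0.387475, sin λ = 0.363250, cos λ = 0.931692.
ΔU = cos φ cos λ·ΔX + cos φ sin λ·ΔY + sin φ·ΔZ = (0.387475)(0.931692)(646.3) + (0.387475)(0.363250)(-383.9) + (0.921880)(-222.9) = -26.20 m.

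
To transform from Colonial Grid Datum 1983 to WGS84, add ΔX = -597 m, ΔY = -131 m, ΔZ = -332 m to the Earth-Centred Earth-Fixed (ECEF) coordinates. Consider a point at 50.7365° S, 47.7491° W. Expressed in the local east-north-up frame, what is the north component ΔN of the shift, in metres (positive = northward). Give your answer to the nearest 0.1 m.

ΔN = -445.8 m

At φ = -50.7365°, λ = -47.7491°: sin φ = -0.774244, cos φ = 0.632888, sin λ = -0.740208, cos λ = 0.672378.
ΔN = −sin φ cos λ·ΔX − sin φ sin λ·ΔY + cos φ·ΔZ = −(-0.774244)(0.672378)(-597) − (-0.774244)(-0.740208)(-131) + (0.632888)(-332) = -445.83 m.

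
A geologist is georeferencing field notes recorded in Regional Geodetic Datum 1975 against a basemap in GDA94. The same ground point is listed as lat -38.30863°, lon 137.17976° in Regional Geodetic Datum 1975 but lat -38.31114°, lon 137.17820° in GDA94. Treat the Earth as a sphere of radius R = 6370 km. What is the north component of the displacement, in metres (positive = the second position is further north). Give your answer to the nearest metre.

ΔN = -279 m

Δφ = -38.31114° − -38.30863° = -0.00251°; Δλ = 137.17820° − 137.17976° = -0.00156°.
1° along a meridian = πR/180 = 111177 m.
ΔN = Δφ × 111177 = -279.1 m; ΔE = Δλ × 111177 × cos(-38.30863°) = -0.00156 × 111177 × 0.784683 = -136.1 m.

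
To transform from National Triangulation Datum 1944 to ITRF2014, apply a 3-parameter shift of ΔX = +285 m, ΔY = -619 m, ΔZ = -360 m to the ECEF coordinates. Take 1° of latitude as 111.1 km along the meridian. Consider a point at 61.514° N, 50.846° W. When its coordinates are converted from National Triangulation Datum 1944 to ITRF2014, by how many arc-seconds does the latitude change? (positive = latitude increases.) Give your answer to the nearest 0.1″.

sin φ = 0.878934, cos φ = 0.476944, sin λ = -0.775452, cos λ = 0.631407.
North component: ΔN = −sin φ cos λ·ΔX − sin φ sin λ·ΔY + cos φ·ΔZ = −(0.878934)(0.631407)(285) − (0.878934)(-0.775452)(-619) + (0.476944)(-360) = -751.76 m.
1° of latitude spans 111100 m, so Δφ = -751.76 / 111100 × 3600 = -24.359″.

Δφ = -24.4″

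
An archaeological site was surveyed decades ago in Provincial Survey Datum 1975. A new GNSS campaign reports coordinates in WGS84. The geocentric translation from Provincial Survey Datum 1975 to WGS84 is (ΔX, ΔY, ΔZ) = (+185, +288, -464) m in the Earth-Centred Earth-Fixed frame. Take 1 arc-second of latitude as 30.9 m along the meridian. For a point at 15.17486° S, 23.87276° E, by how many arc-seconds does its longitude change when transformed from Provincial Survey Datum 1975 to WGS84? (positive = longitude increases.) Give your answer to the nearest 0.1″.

sin φ = -0.261766, cos φ = 0.965131, sin λ = 0.404707, cos λ = 0.914446.
East component: ΔE = −sin λ·ΔX + cos λ·ΔY = −(0.404707)(185) + (0.914446)(288) = 188.49 m.
1° of latitude spans 3600 × 30.90 = 111240 m; at latitude φ, 1° of longitude spans that × cos φ = 107361.2 m, so Δλ = 188.49 / 107361.2 × 3600 = 6.320″.

Δλ = 6.3″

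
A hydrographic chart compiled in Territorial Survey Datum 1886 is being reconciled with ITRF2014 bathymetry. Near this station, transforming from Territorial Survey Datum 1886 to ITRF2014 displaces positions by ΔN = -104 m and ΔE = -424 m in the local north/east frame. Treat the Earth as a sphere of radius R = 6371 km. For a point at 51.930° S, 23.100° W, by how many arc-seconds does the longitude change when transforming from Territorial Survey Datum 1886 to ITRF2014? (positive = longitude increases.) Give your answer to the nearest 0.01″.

At latitude -51.930°, cos φ = 0.616624.
One radian of longitude at latitude φ spans R cos φ, so Δλ = ΔE / (R cos φ) = -424.0 / (6371000 × 0.616624) = -1.0793e-04 rad = -22.262″.

Δλ = -22.26″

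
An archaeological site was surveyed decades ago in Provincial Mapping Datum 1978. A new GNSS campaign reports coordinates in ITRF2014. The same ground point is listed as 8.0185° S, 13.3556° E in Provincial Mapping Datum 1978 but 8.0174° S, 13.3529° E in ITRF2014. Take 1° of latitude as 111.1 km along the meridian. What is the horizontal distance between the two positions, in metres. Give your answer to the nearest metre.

Δφ = -8.0174° − -8.0185° = +0.0011°; Δλ = 13.3529° − 13.3556° = -0.0027°.
ΔN = Δφ × 111100 = 122.2 m; ΔE = Δλ × 111100 × cos(-8.0185°) = -0.0027 × 111100 × 0.990223 = -297.0 m.
Distance = √(ΔE² + ΔN²) = √((-297.0)² + 122.2²) = 321.2 m.

321 m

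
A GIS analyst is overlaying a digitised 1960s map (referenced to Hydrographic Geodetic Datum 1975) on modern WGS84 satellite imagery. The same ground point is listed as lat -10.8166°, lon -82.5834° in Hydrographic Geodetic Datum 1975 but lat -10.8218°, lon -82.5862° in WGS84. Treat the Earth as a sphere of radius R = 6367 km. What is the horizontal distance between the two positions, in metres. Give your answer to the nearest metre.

Δφ = -10.8218° − -10.8166° = -0.0052°; Δλ = -82.5862° − -82.5834° = -0.0028°.
1° along a meridian = πR/180 = 111125 m.
ΔN = Δφ × 111125 = -577.9 m; ΔE = Δλ × 111125 × cos(-10.8166°) = -0.0028 × 111125 × 0.982233 = -305.6 m.
Distance = √(ΔE² + ΔN²) = √((-305.6)² + (-577.9)²) = 653.7 m.

654 m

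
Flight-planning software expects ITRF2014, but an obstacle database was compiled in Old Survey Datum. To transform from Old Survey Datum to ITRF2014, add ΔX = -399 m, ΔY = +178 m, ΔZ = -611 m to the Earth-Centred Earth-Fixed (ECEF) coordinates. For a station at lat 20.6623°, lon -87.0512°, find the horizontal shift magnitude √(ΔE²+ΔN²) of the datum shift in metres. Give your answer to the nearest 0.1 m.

The local east axis at (φ, λ) is (−sin λ, cos λ, 0), so ΔE = −sin(-87.0512°)·(-399) + cos(-87.0512°)·178 = -389.31 m.
The local north axis is (−sin φ cos λ, −sin φ sin λ, cos φ), giving ΔN = 7.243 + 62.726 − 571.698 = -501.73 m.
Horizontal magnitude = √(ΔE² + ΔN²) = √((-389.31)² + (-501.73)²) = 635.06 m.

635.1 m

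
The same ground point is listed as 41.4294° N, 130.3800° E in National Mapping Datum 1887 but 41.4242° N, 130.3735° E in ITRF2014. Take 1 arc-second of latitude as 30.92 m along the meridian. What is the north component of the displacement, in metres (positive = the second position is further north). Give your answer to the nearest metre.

Δφ = 41.4242° − 41.4294° = -0.0052°; Δλ = 130.3735° − 130.3800° = -0.0065°.
1° of latitude = 3600 × 30.92 = 111312 m.
ΔN = Δφ × 111312 = -578.8 m; ΔE = Δλ × 111312 × cos(41.4294°) = -0.0065 × 111312 × 0.749772 = -542.5 m.

ΔN = -579 m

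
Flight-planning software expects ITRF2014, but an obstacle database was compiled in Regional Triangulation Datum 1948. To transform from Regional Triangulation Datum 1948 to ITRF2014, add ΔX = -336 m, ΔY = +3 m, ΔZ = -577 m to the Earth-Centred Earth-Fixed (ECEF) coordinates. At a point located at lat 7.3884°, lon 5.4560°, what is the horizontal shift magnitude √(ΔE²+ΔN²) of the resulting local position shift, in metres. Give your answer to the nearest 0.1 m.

The local east axis at (φ, λ) is (−sin λ, cos λ, 0), so ΔE = −sin(5.4560°)·(-336) + cos(5.4560°)·3 = 34.93 m.
The local north axis is (−sin φ cos λ, −sin φ sin λ, cos φ), giving ΔN = 43.012 − 0.037 − 572.209 = -529.23 m.
Horizontal magnitude = √(ΔE² + ΔN²) = √(34.93² + (-529.23)²) = 530.39 m.

530.4 m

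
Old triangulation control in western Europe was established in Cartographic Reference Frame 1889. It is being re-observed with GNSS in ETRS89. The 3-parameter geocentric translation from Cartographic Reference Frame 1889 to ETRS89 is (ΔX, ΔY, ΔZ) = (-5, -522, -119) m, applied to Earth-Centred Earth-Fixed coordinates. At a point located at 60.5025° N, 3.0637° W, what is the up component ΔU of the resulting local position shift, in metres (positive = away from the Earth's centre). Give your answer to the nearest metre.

ΔU = -92 m

At φ = 60.5025°, λ = -3.0637°: sin φ = 0.870377, cos φ = 0.492386, sin λ = -0.053446, cos λ = 0.998571.
ΔU = cos φ cos λ·ΔX + cos φ sin λ·ΔY + sin φ·ΔZ = (0.492386)(0.998571)(-5) + (0.492386)(-0.053446)(-522) + (0.870377)(-119) = -92.30 m.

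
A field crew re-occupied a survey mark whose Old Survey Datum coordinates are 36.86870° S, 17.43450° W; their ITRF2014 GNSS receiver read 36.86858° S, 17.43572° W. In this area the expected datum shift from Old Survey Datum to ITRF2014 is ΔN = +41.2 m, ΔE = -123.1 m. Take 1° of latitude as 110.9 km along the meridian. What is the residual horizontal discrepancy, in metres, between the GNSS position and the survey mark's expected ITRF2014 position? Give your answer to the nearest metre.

32 m

Observed coordinate differences: Δφ = +0.00012°, Δλ = -0.00122°.
Converting to metres (1° lat = 110900 m, cos φ = 0.800013): observed ΔN = 13.3 m, observed ΔE = -108.2 m.
Subtracting the expected shift leaves a residual of 13.3 − (41.2) = -27.9 m north and -108.2 − (-123.1) = 14.9 m east.
Residual distance = √((-27.9)² + 14.9²) = 31.6 m.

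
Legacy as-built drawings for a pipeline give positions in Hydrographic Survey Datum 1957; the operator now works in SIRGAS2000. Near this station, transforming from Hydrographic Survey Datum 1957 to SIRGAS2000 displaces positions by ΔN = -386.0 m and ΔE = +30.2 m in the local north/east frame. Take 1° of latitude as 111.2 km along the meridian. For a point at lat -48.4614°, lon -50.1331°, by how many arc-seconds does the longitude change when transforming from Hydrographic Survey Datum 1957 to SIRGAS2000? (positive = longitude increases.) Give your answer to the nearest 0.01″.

Δλ = 1.47″

At latitude -48.4614°, cos φ = 0.663124.
1° of longitude at this latitude = 111.2 × cos φ = 73.74 km, so Δλ = 30.2 / 73739.4 = 0.0004096° = 1.474″.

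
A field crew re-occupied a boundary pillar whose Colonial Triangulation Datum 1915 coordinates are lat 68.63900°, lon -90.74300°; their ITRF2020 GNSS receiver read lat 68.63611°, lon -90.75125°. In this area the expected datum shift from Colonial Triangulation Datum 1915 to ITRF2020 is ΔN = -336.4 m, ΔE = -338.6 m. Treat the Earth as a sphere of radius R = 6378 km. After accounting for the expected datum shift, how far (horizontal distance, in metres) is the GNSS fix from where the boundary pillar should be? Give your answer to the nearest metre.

15 m

Observed coordinate differences: Δφ = -0.00289°, Δλ = -0.00825°.
Converting to metres (1° lat = 111317 m, cos φ = 0.364243): observed ΔN = -321.7 m, observed ΔE = -334.5 m.
Subtracting the expected shift leaves a residual of -321.7 − (-336.4) = 14.7 m north and -334.5 − (-338.6) = 4.1 m east.
Residual distance = √(14.7² + 4.1²) = 15.3 m.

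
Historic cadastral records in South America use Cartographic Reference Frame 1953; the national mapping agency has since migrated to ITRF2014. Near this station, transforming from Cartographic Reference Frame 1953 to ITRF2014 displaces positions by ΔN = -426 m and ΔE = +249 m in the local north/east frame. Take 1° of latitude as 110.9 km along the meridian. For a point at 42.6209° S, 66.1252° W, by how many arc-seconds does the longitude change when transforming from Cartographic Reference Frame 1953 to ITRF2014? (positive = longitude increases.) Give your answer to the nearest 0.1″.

At latitude -42.6209°, cos φ = 0.735850.
1° of longitude at this latitude = 110.9 × cos φ = 81.61 km, so Δλ = 249.0 / 81605.8 = 0.0030513° = 10.985″.

Δλ = 11.0″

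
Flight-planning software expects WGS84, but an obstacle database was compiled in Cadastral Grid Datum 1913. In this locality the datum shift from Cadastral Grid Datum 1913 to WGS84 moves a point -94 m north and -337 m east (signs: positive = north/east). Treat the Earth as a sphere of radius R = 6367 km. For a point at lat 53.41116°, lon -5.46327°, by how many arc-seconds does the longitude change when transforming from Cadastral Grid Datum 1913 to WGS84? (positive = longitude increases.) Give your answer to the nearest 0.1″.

At latitude 53.41116°, cos φ = 0.596068.
One radian of longitude at latitude φ spans R cos φ, so Δλ = ΔE / (R cos φ) = -337.0 / (6367000 × 0.596068) = -8.8797e-05 rad = -18.316″.

Δλ = -18.3″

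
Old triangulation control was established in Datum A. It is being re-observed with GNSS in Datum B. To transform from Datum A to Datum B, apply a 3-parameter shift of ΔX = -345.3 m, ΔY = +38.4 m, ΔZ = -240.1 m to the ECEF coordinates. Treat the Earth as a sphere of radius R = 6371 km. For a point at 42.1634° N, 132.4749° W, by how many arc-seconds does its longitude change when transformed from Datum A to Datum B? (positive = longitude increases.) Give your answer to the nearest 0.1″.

Δλ = -12.3″

sin φ = 0.671247, cos φ = 0.741234, sin λ = -0.737573, cos λ = -0.675267.
East component: ΔE = −sin λ·ΔX + cos λ·ΔY = −(-0.737573)(-345.3) + (-0.675267)(38.4) = -280.61 m.
1° of latitude spans πR/180 = 111195 m; at latitude φ, 1° of longitude spans that × cos φ = 82421.4 m, so Δλ = -280.61 / 82421.4 × 3600 = -12.257″.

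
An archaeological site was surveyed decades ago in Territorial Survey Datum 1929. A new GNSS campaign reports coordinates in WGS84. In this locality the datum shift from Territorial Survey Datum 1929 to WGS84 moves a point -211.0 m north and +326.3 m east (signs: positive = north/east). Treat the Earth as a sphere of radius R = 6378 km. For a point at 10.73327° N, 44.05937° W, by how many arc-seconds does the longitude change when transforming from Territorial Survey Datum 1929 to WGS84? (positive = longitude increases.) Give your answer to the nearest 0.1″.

Δλ = 10.7″

At latitude 10.73327°, cos φ = 0.982505.
One radian of longitude at latitude φ spans R cos φ, so Δλ = ΔE / (R cos φ) = 326.3 / (6378000 × 0.982505) = 5.2071e-05 rad = 10.740″.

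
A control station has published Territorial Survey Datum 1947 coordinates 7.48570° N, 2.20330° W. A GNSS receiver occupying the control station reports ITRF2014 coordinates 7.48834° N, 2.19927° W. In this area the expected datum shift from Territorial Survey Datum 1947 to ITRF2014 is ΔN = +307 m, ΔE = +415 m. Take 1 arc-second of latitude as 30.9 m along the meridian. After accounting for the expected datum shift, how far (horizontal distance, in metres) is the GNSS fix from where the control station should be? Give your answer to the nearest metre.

32 m

Observed coordinate differences: Δφ = +0.00264°, Δλ = +0.00403°.
Converting to metres (1° lat = 111240 m, cos φ = 0.991477): observed ΔN = 293.7 m, observed ΔE = 444.5 m.
Subtracting the expected shift leaves a residual of 293.7 − (307) = -13.3 m north and 444.5 − (415) = 29.5 m east.
Residual distance = √((-13.3)² + 29.5²) = 32.3 m.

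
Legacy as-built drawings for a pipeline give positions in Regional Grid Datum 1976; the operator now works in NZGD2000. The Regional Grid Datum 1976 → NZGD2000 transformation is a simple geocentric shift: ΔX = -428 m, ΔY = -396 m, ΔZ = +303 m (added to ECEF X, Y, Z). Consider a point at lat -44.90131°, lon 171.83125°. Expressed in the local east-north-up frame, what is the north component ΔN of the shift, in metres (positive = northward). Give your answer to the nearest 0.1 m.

ΔN = 474.0 m

The local north axis is (−sin φ cos λ, −sin φ sin λ, cos φ), giving ΔN = 299.055 − 39.718 + 214.622 = 473.96 m.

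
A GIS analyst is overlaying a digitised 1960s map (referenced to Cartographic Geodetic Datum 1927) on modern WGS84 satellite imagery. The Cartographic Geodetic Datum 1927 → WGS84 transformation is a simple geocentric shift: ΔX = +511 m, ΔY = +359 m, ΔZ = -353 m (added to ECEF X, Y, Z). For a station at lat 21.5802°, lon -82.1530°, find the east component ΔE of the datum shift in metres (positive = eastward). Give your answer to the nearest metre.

The local east axis at (φ, λ) is (−sin λ, cos λ, 0), so ΔE = −sin(-82.1530°)·511 + cos(-82.1530°)·359 = 555.23 m.

ΔE = 555 m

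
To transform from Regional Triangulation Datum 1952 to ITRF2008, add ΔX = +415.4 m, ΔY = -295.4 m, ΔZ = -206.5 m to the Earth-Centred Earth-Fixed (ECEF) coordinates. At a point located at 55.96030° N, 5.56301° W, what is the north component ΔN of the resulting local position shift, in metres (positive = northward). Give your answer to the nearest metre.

ΔN = -482 m

The local north axis is (−sin φ cos λ, −sin φ sin λ, cos φ), giving ΔN = -342.600 − 23.729 − 115.592 = -481.92 m.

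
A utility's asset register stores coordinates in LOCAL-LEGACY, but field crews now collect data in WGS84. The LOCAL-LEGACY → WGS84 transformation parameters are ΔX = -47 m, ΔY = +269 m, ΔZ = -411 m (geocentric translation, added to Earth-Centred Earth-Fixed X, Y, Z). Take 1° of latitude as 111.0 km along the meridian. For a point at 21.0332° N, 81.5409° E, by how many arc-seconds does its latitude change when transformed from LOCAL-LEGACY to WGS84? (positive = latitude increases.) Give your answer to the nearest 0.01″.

sin φ = 0.358909, cos φ = 0.933373, sin λ = 0.989121, cos λ = 0.147103.
North component: ΔN = −sin φ cos λ·ΔX − sin φ sin λ·ΔY + cos φ·ΔZ = −(0.358909)(0.147103)(-47) − (0.358909)(0.989121)(269) + (0.933373)(-411) = -476.63 m.
1° of latitude spans 111000 m, so Δφ = -476.63 / 111000 × 3600 = -15.458″.

Δφ = -15.46″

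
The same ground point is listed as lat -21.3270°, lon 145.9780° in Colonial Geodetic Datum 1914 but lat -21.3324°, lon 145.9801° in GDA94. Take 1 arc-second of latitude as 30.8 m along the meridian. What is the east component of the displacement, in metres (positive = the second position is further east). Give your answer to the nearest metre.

ΔE = 217 m

Δφ = -21.3324° − -21.3270° = -0.0054°; Δλ = 145.9801° − 145.9780° = +0.0021°.
1° of latitude = 3600 × 30.80 = 110880 m.
ΔN = Δφ × 110880 = -598.8 m; ΔE = Δλ × 110880 × cos(-21.3270°) = +0.0021 × 110880 × 0.931520 = 216.9 m.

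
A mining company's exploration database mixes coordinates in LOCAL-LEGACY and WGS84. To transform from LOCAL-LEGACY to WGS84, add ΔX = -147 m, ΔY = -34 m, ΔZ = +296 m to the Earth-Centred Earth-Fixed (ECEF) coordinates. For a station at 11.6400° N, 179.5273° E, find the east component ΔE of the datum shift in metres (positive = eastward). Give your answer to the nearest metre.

ΔE = 35 m

At φ = 11.6400°, λ = 179.5273°: sin φ = 0.201762, cos φ = 0.979435, sin λ = 0.008250, cos λ = -0.999966.
ΔE = −sin λ·ΔX + cos λ·ΔY = −(0.008250)·(-147) + (-0.999966)·(-34) = 35.21 m.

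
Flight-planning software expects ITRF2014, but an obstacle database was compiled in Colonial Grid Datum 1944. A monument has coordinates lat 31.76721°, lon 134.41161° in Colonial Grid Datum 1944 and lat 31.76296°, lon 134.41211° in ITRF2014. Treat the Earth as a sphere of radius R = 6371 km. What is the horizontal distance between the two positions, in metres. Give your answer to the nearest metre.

Δφ = 31.76296° − 31.76721° = -0.00425°; Δλ = 134.41211° − 134.41161° = +0.00050°.
1° along a meridian = πR/180 = 111195 m.
ΔN = Δφ × 111195 = -472.6 m; ΔE = Δλ × 111195 × cos(31.76721°) = +0.00050 × 111195 × 0.850194 = 47.3 m.
Distance = √(ΔE² + ΔN²) = √(47.3² + (-472.6)²) = 474.9 m.

475 m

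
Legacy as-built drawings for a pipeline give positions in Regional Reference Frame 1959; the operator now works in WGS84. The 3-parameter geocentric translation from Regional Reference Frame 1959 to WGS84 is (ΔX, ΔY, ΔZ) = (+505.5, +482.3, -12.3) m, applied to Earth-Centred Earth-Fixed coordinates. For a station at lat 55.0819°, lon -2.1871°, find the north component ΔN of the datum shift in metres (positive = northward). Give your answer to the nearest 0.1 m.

ΔN = -406.1 m

At φ = 55.0819°, λ = -2.1871°: sin φ = 0.819971, cos φ = 0.572405, sin λ = -0.038163, cos λ = 0.999272.
ΔN = −sin φ cos λ·ΔX − sin φ sin λ·ΔY + cos φ·ΔZ = −(0.819971)(0.999272)(505.5) − (0.819971)(-0.038163)(482.3) + (0.572405)(-12.3) = -406.14 m.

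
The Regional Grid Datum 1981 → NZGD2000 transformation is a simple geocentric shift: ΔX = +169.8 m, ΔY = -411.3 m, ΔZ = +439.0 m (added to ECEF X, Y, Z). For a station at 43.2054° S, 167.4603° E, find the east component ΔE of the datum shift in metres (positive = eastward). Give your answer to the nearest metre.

At φ = -43.2054°, λ = 167.4603°: sin φ = -0.684616, cos φ = 0.728904, sin λ = 0.217116, cos λ = -0.976146.
ΔE = −sin λ·ΔX + cos λ·ΔY = −(0.217116)·(169.8) + (-0.976146)·(-411.3) = 364.62 m.

ΔE = 365 m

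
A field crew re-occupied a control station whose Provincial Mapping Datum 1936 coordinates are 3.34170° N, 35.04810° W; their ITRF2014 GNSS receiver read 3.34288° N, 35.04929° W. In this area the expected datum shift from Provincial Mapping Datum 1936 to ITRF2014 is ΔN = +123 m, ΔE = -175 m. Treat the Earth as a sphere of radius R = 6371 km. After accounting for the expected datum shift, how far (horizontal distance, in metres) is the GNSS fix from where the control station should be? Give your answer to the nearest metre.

44 m

Observed coordinate differences: Δφ = +0.00118°, Δλ = -0.00119°.
Converting to metres (1° lat = 111195 m, cos φ = 0.998300): observed ΔN = 131.2 m, observed ΔE = -132.1 m.
Subtracting the expected shift leaves a residual of 131.2 − (123) = 8.2 m north and -132.1 − (-175) = 42.9 m east.
Residual distance = √(8.2² + 42.9²) = 43.7 m.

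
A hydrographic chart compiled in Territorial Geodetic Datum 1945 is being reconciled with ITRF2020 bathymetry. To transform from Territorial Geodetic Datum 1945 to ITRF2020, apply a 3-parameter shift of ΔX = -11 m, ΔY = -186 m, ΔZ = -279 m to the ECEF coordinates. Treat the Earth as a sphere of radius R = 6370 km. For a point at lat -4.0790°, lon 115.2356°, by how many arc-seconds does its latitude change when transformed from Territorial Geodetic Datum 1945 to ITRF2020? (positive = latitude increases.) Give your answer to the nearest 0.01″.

Δφ = -9.39″

sin φ = -0.071132, cos φ = 0.997467, sin λ = 0.904562, cos λ = -0.426341.
North component: ΔN = −sin φ cos λ·ΔX − sin φ sin λ·ΔY + cos φ·ΔZ = −(-0.071132)(-0.426341)(-11) − (-0.071132)(0.904562)(-186) + (0.997467)(-279) = -289.93 m.
1° of latitude spans πR/180 = 111177 m, so Δφ = -289.93 / 111177 × 3600 = -9.388″.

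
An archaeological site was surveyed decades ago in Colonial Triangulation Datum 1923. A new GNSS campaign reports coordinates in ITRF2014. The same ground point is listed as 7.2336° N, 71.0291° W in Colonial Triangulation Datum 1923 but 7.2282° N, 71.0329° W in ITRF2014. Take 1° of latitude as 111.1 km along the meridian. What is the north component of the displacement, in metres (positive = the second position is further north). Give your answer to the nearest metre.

ΔN = -600 m

Δφ = 7.2282° − 7.2336° = -0.0054°; Δλ = -71.0329° − -71.0291° = -0.0038°.
ΔN = Δφ × 111100 = -599.9 m; ΔE = Δλ × 111100 × cos(7.2336°) = -0.0038 × 111100 × 0.992041 = -418.8 m.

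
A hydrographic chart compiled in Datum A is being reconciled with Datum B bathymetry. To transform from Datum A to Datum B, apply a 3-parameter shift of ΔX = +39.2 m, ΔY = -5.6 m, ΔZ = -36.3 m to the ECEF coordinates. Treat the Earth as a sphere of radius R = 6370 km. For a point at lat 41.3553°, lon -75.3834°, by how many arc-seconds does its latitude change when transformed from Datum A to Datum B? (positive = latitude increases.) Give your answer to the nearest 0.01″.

Δφ = -1.21″

sin φ = 0.660726, cos φ = 0.750627, sin λ = -0.967636, cos λ = 0.252350.
North component: ΔN = −sin φ cos λ·ΔX − sin φ sin λ·ΔY + cos φ·ΔZ = −(0.660726)(0.252350)(39.2) − (0.660726)(-0.967636)(-5.6) + (0.750627)(-36.3) = -37.36 m.
1° of latitude spans πR/180 = 111177 m, so Δφ = -37.36 / 111177 × 3600 = -1.210″.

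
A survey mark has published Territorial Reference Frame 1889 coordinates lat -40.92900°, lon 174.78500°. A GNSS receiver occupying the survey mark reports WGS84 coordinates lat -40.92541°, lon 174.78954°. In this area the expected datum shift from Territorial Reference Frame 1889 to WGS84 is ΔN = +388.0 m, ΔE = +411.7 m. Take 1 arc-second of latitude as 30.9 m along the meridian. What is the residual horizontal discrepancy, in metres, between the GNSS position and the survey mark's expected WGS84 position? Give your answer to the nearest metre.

Observed coordinate differences: Δφ = +0.00359°, Δλ = +0.00454°.
Converting to metres (1° lat = 111240 m, cos φ = 0.755522): observed ΔN = 399.4 m, observed ΔE = 381.6 m.
Subtracting the expected shift leaves a residual of 399.4 − (388.0) = 11.4 m north and 381.6 − (411.7) = -30.1 m east.
Residual distance = √(11.4² + (-30.1)²) = 32.2 m.

32 m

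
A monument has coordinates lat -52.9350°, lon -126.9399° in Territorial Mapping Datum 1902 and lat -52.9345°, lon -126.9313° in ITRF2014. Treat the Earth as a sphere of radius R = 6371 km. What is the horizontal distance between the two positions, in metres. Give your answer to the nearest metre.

579 m

Δφ = -52.9345° − -52.9350° = +0.0005°; Δλ = -126.9313° − -126.9399° = +0.0086°.
1° along a meridian = πR/180 = 111195 m.
ΔN = Δφ × 111195 = 55.6 m; ΔE = Δλ × 111195 × cos(-52.9350°) = +0.0086 × 111195 × 0.602721 = 576.4 m.
Distance = √(ΔE² + ΔN²) = √(576.4² + 55.6²) = 579.0 m.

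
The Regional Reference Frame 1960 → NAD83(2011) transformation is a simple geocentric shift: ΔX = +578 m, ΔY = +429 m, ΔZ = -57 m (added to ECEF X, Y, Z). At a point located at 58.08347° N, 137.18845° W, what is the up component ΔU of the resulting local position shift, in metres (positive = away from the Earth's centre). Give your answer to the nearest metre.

ΔU = -427 m

The local up (radial) axis is (cos φ cos λ, cos φ sin λ, sin φ), giving ΔU = -224.171 − 154.134 − 48.383 = -426.69 m.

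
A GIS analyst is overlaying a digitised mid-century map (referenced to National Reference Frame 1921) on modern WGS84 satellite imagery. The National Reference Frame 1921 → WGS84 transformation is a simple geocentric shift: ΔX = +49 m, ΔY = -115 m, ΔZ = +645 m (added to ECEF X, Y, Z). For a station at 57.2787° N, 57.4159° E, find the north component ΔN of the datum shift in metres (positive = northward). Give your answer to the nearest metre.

At φ = 57.2787°, λ = 57.4159°: sin φ = 0.841310, cos φ = 0.540553, sin λ = 0.842602, cos λ = 0.538537.
ΔN = −sin φ cos λ·ΔX − sin φ sin λ·ΔY + cos φ·ΔZ = −(0.841310)(0.538537)(49) − (0.841310)(0.842602)(-115) + (0.540553)(645) = 407.98 m.

ΔN = 408 m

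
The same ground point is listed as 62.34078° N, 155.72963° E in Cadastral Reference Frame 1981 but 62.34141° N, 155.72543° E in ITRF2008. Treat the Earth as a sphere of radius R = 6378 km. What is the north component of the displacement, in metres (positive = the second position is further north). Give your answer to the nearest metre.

ΔN = 70 m

Δφ = 62.34141° − 62.34078° = +0.00063°; Δλ = 155.72543° − 155.72963° = -0.00420°.
1° along a meridian = πR/180 = 111317 m.
ΔN = Δφ × 111317 = 70.1 m; ΔE = Δλ × 111317 × cos(62.34078°) = -0.00420 × 111317 × 0.464212 = -217.0 m.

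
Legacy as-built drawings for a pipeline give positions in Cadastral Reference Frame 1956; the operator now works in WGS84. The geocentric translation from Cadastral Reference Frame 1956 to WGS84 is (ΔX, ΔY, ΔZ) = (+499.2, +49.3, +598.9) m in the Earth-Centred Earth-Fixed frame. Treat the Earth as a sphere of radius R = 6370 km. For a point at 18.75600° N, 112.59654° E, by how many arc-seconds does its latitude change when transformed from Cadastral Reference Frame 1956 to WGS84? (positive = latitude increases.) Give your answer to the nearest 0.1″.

sin φ = 0.321539, cos φ = 0.946896, sin λ = 0.923233, cos λ = -0.384240.
North component: ΔN = −sin φ cos λ·ΔX − sin φ sin λ·ΔY + cos φ·ΔZ = −(0.321539)(-0.384240)(499.2) − (0.321539)(0.923233)(49.3) + (0.946896)(598.9) = 614.14 m.
1° of latitude spans πR/180 = 111177 m, so Δφ = 614.14 / 111177 × 3600 = 19.886″.

Δφ = 19.9″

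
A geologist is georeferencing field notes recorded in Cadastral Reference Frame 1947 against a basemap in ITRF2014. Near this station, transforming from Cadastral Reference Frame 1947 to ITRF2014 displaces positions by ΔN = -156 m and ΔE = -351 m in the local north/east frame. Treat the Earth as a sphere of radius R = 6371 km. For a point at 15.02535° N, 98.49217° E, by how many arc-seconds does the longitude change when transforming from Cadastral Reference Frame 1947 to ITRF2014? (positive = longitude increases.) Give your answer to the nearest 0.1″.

Δλ = -11.8″

At latitude 15.02535°, cos φ = 0.965811.
One radian of longitude at latitude φ spans R cos φ, so Δλ = ΔE / (R cos φ) = -351.0 / (6371000 × 0.965811) = -5.7044e-05 rad = -11.766″.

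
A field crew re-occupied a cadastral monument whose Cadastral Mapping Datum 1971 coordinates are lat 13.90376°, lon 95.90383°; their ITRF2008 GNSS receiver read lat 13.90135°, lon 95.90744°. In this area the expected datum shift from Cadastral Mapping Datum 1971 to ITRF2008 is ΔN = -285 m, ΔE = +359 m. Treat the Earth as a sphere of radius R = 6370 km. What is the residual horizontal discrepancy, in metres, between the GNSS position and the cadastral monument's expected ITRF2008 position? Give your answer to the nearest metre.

Observed coordinate differences: Δφ = -0.00241°, Δλ = +0.00361°.
Converting to metres (1° lat = 111177 m, cos φ = 0.970701): observed ΔN = -267.9 m, observed ΔE = 389.6 m.
Subtracting the expected shift leaves a residual of -267.9 − (-285) = 17.1 m north and 389.6 − (359) = 30.6 m east.
Residual distance = √(17.1² + 30.6²) = 35.0 m.

35 m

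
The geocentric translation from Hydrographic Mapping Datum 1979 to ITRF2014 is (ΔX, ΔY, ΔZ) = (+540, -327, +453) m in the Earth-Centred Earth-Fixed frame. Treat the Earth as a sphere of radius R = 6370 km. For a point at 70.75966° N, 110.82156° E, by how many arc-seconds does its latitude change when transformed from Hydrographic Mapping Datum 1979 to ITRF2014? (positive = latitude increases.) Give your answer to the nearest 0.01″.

Δφ = 20.05″

sin φ = 0.944145, cos φ = 0.329531, sin λ = 0.934692, cos λ = -0.355459.
North component: ΔN = −sin φ cos λ·ΔX − sin φ sin λ·ΔY + cos φ·ΔZ = −(0.944145)(-0.355459)(540) − (0.944145)(0.934692)(-327) + (0.329531)(453) = 619.08 m.
1° of latitude spans πR/180 = 111177 m, so Δφ = 619.08 / 111177 × 3600 = 20.046″.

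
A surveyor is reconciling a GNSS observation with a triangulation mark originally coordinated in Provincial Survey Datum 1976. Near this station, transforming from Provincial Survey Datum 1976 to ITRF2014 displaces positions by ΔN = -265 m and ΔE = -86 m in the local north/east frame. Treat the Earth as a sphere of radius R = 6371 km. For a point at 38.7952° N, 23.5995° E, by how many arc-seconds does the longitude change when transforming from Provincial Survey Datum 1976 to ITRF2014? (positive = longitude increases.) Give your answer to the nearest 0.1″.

Δλ = -3.6″

At latitude 38.7952°, cos φ = 0.779390.
One radian of longitude at latitude φ spans R cos φ, so Δλ = ΔE / (R cos φ) = -86.0 / (6371000 × 0.779390) = -1.7320e-05 rad = -3.572″.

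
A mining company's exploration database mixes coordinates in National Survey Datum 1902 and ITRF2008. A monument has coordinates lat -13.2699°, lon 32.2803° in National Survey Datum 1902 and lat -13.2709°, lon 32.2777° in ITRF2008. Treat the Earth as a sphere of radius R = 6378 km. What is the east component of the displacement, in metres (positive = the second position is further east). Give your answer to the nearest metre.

Δφ = -13.2709° − -13.2699° = -0.0010°; Δλ = 32.2777° − 32.2803° = -0.0026°.
1° along a meridian = πR/180 = 111317 m.
ΔN = Δφ × 111317 = -111.3 m; ΔE = Δλ × 111317 × cos(-13.2699°) = -0.0026 × 111317 × 0.973300 = -281.7 m.

ΔE = -282 m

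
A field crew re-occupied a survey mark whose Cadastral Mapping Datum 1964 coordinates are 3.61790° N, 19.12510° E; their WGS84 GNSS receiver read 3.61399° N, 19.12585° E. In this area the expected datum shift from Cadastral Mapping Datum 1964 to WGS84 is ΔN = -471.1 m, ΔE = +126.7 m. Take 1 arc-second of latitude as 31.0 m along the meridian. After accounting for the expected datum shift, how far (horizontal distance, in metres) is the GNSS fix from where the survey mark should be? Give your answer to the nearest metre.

55 m

Observed coordinate differences: Δφ = -0.00391°, Δλ = +0.00075°.
Converting to metres (1° lat = 111600 m, cos φ = 0.998007): observed ΔN = -436.4 m, observed ΔE = 83.5 m.
Subtracting the expected shift leaves a residual of -436.4 − (-471.1) = 34.7 m north and 83.5 − (126.7) = -43.2 m east.
Residual distance = √(34.7² + (-43.2)²) = 55.4 m.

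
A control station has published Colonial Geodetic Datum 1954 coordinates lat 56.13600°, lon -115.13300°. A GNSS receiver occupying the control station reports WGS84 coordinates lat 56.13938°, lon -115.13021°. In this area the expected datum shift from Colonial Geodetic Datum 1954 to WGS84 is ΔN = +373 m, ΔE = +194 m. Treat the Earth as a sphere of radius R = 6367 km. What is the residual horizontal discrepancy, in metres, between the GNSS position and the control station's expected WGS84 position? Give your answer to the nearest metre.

Observed coordinate differences: Δφ = +0.00338°, Δλ = +0.00279°.
Converting to metres (1° lat = 111125 m, cos φ = 0.557223): observed ΔN = 375.6 m, observed ΔE = 172.8 m.
Subtracting the expected shift leaves a residual of 375.6 − (373) = 2.6 m north and 172.8 − (194) = -21.2 m east.
Residual distance = √(2.6² + (-21.2)²) = 21.4 m.

21 m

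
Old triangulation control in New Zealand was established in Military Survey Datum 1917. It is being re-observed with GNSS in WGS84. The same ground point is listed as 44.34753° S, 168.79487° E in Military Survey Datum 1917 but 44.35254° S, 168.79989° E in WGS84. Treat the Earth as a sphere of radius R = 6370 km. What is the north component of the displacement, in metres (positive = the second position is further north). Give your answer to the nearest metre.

ΔN = -557 m

Δφ = -44.35254° − -44.34753° = -0.00501°; Δλ = 168.79989° − 168.79487° = +0.00502°.
1° along a meridian = πR/180 = 111177 m.
ΔN = Δφ × 111177 = -557.0 m; ΔE = Δλ × 111177 × cos(-44.34753°) = +0.00502 × 111177 × 0.715113 = 399.1 m.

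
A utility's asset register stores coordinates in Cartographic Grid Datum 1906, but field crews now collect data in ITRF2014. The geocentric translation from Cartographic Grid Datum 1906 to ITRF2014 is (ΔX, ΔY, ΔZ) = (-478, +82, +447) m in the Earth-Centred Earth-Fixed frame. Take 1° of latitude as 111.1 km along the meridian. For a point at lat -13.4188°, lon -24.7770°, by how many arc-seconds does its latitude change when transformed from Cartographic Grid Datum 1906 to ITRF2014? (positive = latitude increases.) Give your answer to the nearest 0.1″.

sin φ = -0.232067, cos φ = 0.972700, sin λ = -0.419088, cos λ = 0.907946.
North component: ΔN = −sin φ cos λ·ΔX − sin φ sin λ·ΔY + cos φ·ΔZ = −(-0.232067)(0.907946)(-478) − (-0.232067)(-0.419088)(82) + (0.972700)(447) = 326.11 m.
1° of latitude spans 111100 m, so Δφ = 326.11 / 111100 × 3600 = 10.567″.

Δφ = 10.6″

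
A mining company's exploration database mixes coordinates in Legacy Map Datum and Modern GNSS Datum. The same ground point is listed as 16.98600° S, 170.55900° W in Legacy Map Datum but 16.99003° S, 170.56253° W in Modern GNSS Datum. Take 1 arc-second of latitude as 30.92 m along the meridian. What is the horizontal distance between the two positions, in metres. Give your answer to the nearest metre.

Δφ = -16.99003° − -16.98600° = -0.00403°; Δλ = -170.56253° − -170.55900° = -0.00353°.
1° of latitude = 3600 × 30.92 = 111312 m.
ΔN = Δφ × 111312 = -448.6 m; ΔE = Δλ × 111312 × cos(-16.98600°) = -0.00353 × 111312 × 0.956376 = -375.8 m.
Distance = √(ΔE² + ΔN²) = √((-375.8)² + (-448.6)²) = 585.2 m.

585 m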